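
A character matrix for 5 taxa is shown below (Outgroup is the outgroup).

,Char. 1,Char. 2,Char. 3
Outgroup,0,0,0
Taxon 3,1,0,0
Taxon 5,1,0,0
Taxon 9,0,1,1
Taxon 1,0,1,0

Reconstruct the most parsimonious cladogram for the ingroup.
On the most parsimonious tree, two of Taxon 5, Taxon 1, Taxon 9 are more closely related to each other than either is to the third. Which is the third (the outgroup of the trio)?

The outgroup has state '0' for every character, so '1' is the derived state throughout.
Char. 1: derived state '1' in Taxon 3 and Taxon 5 only — synapomorphy for {Taxon 3, Taxon 5}.
Char. 2: derived state '1' in Taxon 1 and Taxon 9 only — synapomorphy for {Taxon 1, Taxon 9}.
Char. 3: derived state '1' in Taxon 9 only — an autapomorphy, so it tells us nothing about relationships among taxa.
Most parsimonious ingroup topology: ((Taxon 3,Taxon 5),(Taxon 9,Taxon 1)).
Taxon 1 and Taxon 9 share a more recent common ancestor with each other than either does with Taxon 5, so Taxon 5 is the least closely related of the three.

Taxon 5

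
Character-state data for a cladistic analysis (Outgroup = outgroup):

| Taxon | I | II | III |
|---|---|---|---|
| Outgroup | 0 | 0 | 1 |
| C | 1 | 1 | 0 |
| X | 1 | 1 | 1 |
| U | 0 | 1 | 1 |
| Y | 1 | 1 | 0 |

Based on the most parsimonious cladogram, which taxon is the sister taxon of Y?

Character polarity is set by the outgroup: the derived state is whichever differs from the outgroup's state, so for III the derived state is '0', and for the remaining characters it is '1'.
I (derived state '1') is shared by C, X, and Y — a synapomorphy uniting that clade.
II (derived state '1') is shared by all ingroup taxa — unites the whole ingroup.
III (derived state '0') is shared by C and Y — a synapomorphy uniting that clade.
Most parsimonious ingroup topology: (((C,Y),X),U).
Y and C form a cherry on this tree, so they are sister taxa.

C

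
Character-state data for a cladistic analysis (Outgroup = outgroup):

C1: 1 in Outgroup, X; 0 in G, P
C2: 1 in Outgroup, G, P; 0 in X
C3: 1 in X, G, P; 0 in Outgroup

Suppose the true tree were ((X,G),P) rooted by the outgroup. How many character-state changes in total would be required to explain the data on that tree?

Map each character onto ((X,G),P) (rooted by Outgroup) and count the minimum state changes it requires (Fitch parsimony):
C1: 2; C2: 1; C3: 1.
Total tree length = 4.

4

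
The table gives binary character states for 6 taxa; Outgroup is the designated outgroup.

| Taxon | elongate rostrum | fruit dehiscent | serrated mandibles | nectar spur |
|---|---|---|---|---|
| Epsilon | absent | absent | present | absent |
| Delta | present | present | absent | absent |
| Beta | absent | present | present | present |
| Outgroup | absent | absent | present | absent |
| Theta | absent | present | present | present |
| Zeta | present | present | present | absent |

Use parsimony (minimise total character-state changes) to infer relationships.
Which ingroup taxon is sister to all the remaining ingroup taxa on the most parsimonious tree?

Character polarity is set by the outgroup: the derived state is whichever differs from the outgroup's state, so for serrated mandibles the derived state is 'absent', and for the remaining characters it is 'present'.
elongate rostrum: derived state 'present' in Delta and Zeta only — synapomorphy for {Delta, Zeta}.
Only Beta, Delta, Theta, and Zeta show the derived state 'present' for fruit dehiscent, supporting them as a clade.
serrated mandibles: derived state 'absent' in Delta only — an autapomorphy, so it tells us nothing about relationships among taxa.
nectar spur: derived state 'present' in Beta and Theta only — synapomorphy for {Beta, Theta}.
Most parsimonious ingroup topology: (Epsilon,((Theta,Beta),(Zeta,Delta))).
Epsilon is sister to the clade containing all other ingroup taxa, so it is the earliest-diverging (most basal) ingroup lineage.

Epsilon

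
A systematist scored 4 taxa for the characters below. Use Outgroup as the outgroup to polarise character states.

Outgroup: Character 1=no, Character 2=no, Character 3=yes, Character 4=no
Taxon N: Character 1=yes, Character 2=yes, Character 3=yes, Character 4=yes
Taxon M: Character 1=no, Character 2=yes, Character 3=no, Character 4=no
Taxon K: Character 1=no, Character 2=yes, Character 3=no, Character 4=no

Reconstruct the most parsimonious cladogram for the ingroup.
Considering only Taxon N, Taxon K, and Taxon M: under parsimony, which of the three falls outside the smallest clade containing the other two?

Character polarity is set by the outgroup: the derived state is whichever differs from the outgroup's state, so for Character 3 the derived state is 'no', and for the remaining characters it is 'yes'.
Character 1: derived state 'yes' in Taxon N only — an autapomorphy, so it tells us nothing about relationships among taxa.
Character 2 (derived state 'yes') is shared by all ingroup taxa — unites the whole ingroup.
Character 3 (derived state 'no') is shared by Taxon K and Taxon M — a synapomorphy uniting that clade.
Character 4 (derived state 'yes') is unique to Taxon N (autapomorphy; uninformative for grouping).
Most parsimonious ingroup topology: (Taxon N,(Taxon M,Taxon K)).
Taxon K and Taxon M share a more recent common ancestor with each other than either does with Taxon N, so Taxon N is the least closely related of the three.

Taxon N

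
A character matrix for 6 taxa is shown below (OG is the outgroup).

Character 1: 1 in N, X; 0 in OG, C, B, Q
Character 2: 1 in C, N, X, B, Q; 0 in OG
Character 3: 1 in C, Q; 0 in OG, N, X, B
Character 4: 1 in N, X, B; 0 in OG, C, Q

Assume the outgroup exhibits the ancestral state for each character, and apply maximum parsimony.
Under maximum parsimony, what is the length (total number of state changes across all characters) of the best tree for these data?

4

The outgroup has state '0' for every character, so '1' is the derived state throughout.
Character 1: derived state '1' in N and X only — synapomorphy for {N, X}.
All ingroup taxa share the derived state '1' for Character 2; it defines the ingroup but does not resolve relationships within it.
Character 3: derived state '1' in C and Q only — synapomorphy for {C, Q}.
Only B, N, and X show the derived state '1' for Character 4, supporting them as a clade.
Most parsimonious ingroup topology: ((C,Q),((N,X),B)).
Changes per character on this tree: Character 1: 1; Character 2: 1; Character 3: 1; Character 4: 1.
Total = 4.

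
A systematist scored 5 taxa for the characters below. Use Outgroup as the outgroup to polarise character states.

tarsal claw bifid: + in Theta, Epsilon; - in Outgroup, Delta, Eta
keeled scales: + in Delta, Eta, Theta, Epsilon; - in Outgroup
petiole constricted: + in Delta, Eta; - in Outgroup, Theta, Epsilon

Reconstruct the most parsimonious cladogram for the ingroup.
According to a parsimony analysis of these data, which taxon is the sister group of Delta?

Eta

The outgroup has state '-' for every character, so '+' is the derived state throughout.
tarsal claw bifid: derived state '+' in Epsilon and Theta only — synapomorphy for {Epsilon, Theta}.
keeled scales (derived state '+') is shared by all ingroup taxa — unites the whole ingroup.
petiole constricted: derived state '+' in Delta and Eta only — synapomorphy for {Delta, Eta}.
Most parsimonious ingroup topology: ((Delta,Eta),(Theta,Epsilon)).
Delta and Eta form a cherry on this tree, so they are sister taxa.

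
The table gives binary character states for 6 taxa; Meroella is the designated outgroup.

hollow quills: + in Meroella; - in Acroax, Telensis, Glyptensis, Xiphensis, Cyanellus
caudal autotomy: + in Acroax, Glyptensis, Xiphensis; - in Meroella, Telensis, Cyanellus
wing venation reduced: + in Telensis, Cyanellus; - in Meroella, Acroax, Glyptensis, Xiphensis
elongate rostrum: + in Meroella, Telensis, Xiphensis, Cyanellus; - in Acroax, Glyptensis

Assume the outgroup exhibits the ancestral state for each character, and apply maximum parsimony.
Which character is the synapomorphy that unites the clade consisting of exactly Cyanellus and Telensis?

Character polarity is set by the outgroup: the derived state is whichever differs from the outgroup's state, so for hollow quills, elongate rostrum the derived state is '-', and for the remaining characters it is '+'.
hollow quills (derived state '-') is shared by all ingroup taxa — unites the whole ingroup.
caudal autotomy (derived state '+') is shared by Acroax, Glyptensis, and Xiphensis — a synapomorphy uniting that clade.
Only Cyanellus and Telensis show the derived state '+' for wing venation reduced, supporting them as a clade.
elongate rostrum: derived state '-' in Acroax and Glyptensis only — synapomorphy for {Acroax, Glyptensis}.
Most parsimonious ingroup topology: (((Acroax,Glyptensis),Xiphensis),(Telensis,Cyanellus)).
The clade {Cyanellus, Telensis} is supported by wing venation reduced: its derived state '+' occurs in exactly those taxa and in no other taxon (including the outgroup).

wing venation reduced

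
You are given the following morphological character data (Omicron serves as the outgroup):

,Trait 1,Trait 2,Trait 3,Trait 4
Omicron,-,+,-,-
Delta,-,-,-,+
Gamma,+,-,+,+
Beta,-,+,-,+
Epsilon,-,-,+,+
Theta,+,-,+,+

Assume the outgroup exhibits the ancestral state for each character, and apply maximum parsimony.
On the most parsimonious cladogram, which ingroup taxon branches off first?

Beta

Character polarity is set by the outgroup: the derived state is whichever differs from the outgroup's state, so for Trait 2 the derived state is '-', and for the remaining characters it is '+'.
Only Gamma and Theta show the derived state '+' for Trait 1, supporting them as a clade.
Trait 2 (derived state '-') is shared by Delta, Epsilon, Gamma, and Theta — a synapomorphy uniting that clade.
Only Epsilon, Gamma, and Theta show the derived state '+' for Trait 3, supporting them as a clade.
All ingroup taxa share the derived state '+' for Trait 4; it defines the ingroup but does not resolve relationships within it.
Most parsimonious ingroup topology: ((Delta,((Gamma,Theta),Epsilon)),Beta).
Beta is sister to the clade containing all other ingroup taxa, so it is the earliest-diverging (most basal) ingroup lineage.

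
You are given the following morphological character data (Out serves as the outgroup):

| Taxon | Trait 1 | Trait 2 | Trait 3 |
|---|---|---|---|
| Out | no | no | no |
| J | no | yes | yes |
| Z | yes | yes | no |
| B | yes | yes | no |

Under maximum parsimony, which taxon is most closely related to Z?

B

The outgroup has state 'no' for every character, so 'yes' is the derived state throughout.
Trait 1: derived state 'yes' in B and Z only — synapomorphy for {B, Z}.
Trait 2 (derived state 'yes') is shared by all ingroup taxa — unites the whole ingroup.
Trait 3 (derived state 'yes') is unique to J (autapomorphy; uninformative for grouping).
Most parsimonious ingroup topology: (J,(Z,B)).
Z and B form a cherry on this tree, so they are sister taxa.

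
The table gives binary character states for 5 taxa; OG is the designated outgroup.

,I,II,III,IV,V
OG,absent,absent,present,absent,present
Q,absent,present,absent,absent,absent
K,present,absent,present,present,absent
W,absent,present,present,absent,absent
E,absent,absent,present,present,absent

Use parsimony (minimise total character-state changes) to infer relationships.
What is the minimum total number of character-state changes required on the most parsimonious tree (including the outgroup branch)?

5

Character polarity is set by the outgroup: the derived state is whichever differs from the outgroup's state, so for III, V the derived state is 'absent', and for the remaining characters it is 'present'.
I: derived state 'present' in K only — an autapomorphy, so it tells us nothing about relationships among taxa.
II: derived state 'present' in Q and W only — synapomorphy for {Q, W}.
III: derived state 'absent' in Q only — an autapomorphy, so it tells us nothing about relationships among taxa.
IV: derived state 'present' in E and K only — synapomorphy for {E, K}.
V (derived state 'absent') is shared by all ingroup taxa — unites the whole ingroup.
Most parsimonious ingroup topology: ((Q,W),(K,E)).
Changes per character on this tree: I: 1; II: 1; III: 1; IV: 1; V: 1.
Total = 5.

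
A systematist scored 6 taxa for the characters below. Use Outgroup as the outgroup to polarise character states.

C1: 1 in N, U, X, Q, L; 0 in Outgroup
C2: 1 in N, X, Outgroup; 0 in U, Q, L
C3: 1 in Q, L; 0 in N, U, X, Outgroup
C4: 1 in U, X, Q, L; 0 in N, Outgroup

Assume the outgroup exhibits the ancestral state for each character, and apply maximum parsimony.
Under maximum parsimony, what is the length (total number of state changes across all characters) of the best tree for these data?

4

Character polarity is set by the outgroup: the derived state is whichever differs from the outgroup's state, so for C2 the derived state is '0', and for the remaining characters it is '1'.
All ingroup taxa share the derived state '1' for C1; it defines the ingroup but does not resolve relationships within it.
Only L, Q, and U show the derived state '0' for C2, supporting them as a clade.
Only L and Q show the derived state '1' for C3, supporting them as a clade.
Only L, Q, U, and X show the derived state '1' for C4, supporting them as a clade.
Most parsimonious ingroup topology: ((X,((Q,L),U)),N).
Changes per character on this tree: C1: 1; C2: 1; C3: 1; C4: 1.
Total = 4.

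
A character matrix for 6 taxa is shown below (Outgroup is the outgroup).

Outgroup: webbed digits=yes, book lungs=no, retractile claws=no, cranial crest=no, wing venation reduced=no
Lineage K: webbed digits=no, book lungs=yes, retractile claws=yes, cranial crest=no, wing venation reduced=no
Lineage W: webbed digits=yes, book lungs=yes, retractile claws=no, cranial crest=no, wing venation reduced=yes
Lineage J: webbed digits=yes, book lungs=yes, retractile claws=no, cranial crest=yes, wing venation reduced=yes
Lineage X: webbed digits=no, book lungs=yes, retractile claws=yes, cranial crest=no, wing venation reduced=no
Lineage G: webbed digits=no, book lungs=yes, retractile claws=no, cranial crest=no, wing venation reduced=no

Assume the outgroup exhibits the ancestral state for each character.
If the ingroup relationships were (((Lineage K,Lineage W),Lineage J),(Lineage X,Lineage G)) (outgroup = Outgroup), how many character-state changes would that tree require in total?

8

Map each character onto (((Lineage K,Lineage W),Lineage J),(Lineage X,Lineage G)) (rooted by Outgroup) and count the minimum state changes it requires (Fitch parsimony):
webbed digits: 2; book lungs: 1; retractile claws: 2; cranial crest: 1; wing venation reduced: 2.
Total tree length = 8.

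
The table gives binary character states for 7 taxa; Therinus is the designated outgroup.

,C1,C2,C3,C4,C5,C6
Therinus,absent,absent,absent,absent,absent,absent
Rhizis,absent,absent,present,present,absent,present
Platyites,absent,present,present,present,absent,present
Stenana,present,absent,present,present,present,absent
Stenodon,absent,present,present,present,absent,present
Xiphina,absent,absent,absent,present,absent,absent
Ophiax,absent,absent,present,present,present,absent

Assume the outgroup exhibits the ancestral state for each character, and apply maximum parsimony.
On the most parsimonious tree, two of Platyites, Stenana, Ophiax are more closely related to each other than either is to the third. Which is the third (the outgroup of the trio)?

Platyites

The outgroup has state 'absent' for every character, so 'present' is the derived state throughout.
C1 (derived state 'present') is unique to Stenana (autapomorphy; uninformative for grouping).
C2: derived state 'present' in Platyites and Stenodon only — synapomorphy for {Platyites, Stenodon}.
C3 (derived state 'present') is shared by Ophiax, Platyites, Rhizis, Stenana, and Stenodon — a synapomorphy uniting that clade.
C4 (derived state 'present') is shared by all ingroup taxa — unites the whole ingroup.
C5 (derived state 'present') is shared by Ophiax and Stenana — a synapomorphy uniting that clade.
C6 (derived state 'present') is shared by Platyites, Rhizis, and Stenodon — a synapomorphy uniting that clade.
Most parsimonious ingroup topology: (((Rhizis,(Platyites,Stenodon)),(Stenana,Ophiax)),Xiphina).
Stenana and Ophiax share a more recent common ancestor with each other than either does with Platyites, so Platyites is the least closely related of the three.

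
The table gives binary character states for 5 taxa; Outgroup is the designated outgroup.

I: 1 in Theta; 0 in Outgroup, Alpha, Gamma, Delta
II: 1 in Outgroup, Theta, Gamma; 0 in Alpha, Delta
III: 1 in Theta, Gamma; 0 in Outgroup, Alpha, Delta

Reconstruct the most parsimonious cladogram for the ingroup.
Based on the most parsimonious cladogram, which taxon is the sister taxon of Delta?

Character polarity is set by the outgroup: the derived state is whichever differs from the outgroup's state, so for II the derived state is '0', and for the remaining characters it is '1'.
I: derived state '1' in Theta only — an autapomorphy, so it tells us nothing about relationships among taxa.
II (derived state '0') is shared by Alpha and Delta — a synapomorphy uniting that clade.
Only Gamma and Theta show the derived state '1' for III, supporting them as a clade.
Most parsimonious ingroup topology: ((Alpha,Delta),(Theta,Gamma)).
Delta and Alpha form a cherry on this tree, so they are sister taxa.

Alpha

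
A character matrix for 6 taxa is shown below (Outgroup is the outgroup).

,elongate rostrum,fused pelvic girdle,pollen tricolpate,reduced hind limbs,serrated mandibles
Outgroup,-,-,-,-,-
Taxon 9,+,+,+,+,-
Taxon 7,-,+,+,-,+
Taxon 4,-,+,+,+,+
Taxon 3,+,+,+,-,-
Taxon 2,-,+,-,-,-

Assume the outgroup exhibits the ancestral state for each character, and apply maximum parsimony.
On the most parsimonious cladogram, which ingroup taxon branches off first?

The outgroup has state '-' for every character, so '+' is the derived state throughout.
elongate rostrum (derived state '+') is shared by Taxon 3 and Taxon 9 — a synapomorphy uniting that clade.
All ingroup taxa share the derived state '+' for fused pelvic girdle; it defines the ingroup but does not resolve relationships within it.
Only Taxon 3, Taxon 4, Taxon 7, and Taxon 9 show the derived state '+' for pollen tricolpate, supporting them as a clade.
reduced hind limbs groups Taxon 4 and Taxon 9, which is incompatible with the clades supported by the remaining characters; treating it as convergent (homoplasy) costs fewer steps than any alternative tree.
Only Taxon 4 and Taxon 7 show the derived state '+' for serrated mandibles, supporting them as a clade.
Most parsimonious ingroup topology: (((Taxon 4,Taxon 7),(Taxon 3,Taxon 9)),Taxon 2).
Taxon 2 is sister to the clade containing all other ingroup taxa, so it is the earliest-diverging (most basal) ingroup lineage.

Taxon 2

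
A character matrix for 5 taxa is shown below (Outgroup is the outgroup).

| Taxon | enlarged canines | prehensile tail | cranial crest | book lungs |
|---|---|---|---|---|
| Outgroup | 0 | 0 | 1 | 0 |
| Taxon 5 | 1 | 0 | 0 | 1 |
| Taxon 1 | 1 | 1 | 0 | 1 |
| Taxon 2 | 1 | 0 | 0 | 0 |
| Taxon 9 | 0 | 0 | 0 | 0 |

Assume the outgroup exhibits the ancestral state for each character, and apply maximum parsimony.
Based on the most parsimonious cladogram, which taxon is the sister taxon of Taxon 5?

Character polarity is set by the outgroup: the derived state is whichever differs from the outgroup's state, so for cranial crest the derived state is '0', and for the remaining characters it is '1'.
Only Taxon 1, Taxon 2, and Taxon 5 show the derived state '1' for enlarged canines, supporting them as a clade.
prehensile tail: derived state '1' in Taxon 1 only — an autapomorphy, so it tells us nothing about relationships among taxa.
All ingroup taxa share the derived state '0' for cranial crest; it defines the ingroup but does not resolve relationships within it.
book lungs (derived state '1') is shared by Taxon 1 and Taxon 5 — a synapomorphy uniting that clade.
Most parsimonious ingroup topology: (((Taxon 5,Taxon 1),Taxon 2),Taxon 9).
Taxon 5 and Taxon 1 form a cherry on this tree, so they are sister taxa.

Taxon 1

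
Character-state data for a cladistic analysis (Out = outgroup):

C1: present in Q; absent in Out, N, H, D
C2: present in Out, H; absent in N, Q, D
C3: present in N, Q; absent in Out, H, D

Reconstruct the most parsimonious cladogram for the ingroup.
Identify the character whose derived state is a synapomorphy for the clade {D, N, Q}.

C2

Character polarity is set by the outgroup: the derived state is whichever differs from the outgroup's state, so for C2 the derived state is 'absent', and for the remaining characters it is 'present'.
C1 (derived state 'present') is unique to Q (autapomorphy; uninformative for grouping).
Only D, N, and Q show the derived state 'absent' for C2, supporting them as a clade.
C3: derived state 'present' in N and Q only — synapomorphy for {N, Q}.
Most parsimonious ingroup topology: (((N,Q),D),H).
The clade {D, N, Q} is supported by C2: its derived state 'absent' occurs in exactly those taxa and in no other taxon (including the outgroup).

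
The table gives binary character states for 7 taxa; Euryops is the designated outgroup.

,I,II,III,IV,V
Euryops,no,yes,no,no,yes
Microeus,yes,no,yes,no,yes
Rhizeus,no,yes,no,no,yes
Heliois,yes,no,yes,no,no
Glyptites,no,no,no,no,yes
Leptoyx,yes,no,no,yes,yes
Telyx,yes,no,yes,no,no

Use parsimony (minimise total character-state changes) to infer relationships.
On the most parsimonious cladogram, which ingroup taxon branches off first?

Rhizeus

Character polarity is set by the outgroup: the derived state is whichever differs from the outgroup's state, so for II, V the derived state is 'no', and for the remaining characters it is 'yes'.
I: derived state 'yes' in Heliois, Leptoyx, Microeus, and Telyx only — synapomorphy for {Heliois, Leptoyx, Microeus, Telyx}.
II (derived state 'no') is shared by Glyptites, Heliois, Leptoyx, Microeus, and Telyx — a synapomorphy uniting that clade.
Only Heliois, Microeus, and Telyx show the derived state 'yes' for III, supporting them as a clade.
IV: derived state 'yes' in Leptoyx only — an autapomorphy, so it tells us nothing about relationships among taxa.
V: derived state 'no' in Heliois and Telyx only — synapomorphy for {Heliois, Telyx}.
Most parsimonious ingroup topology: ((((Microeus,(Heliois,Telyx)),Leptoyx),Glyptites),Rhizeus).
Rhizeus is sister to the clade containing all other ingroup taxa, so it is the earliest-diverging (most basal) ingroup lineage.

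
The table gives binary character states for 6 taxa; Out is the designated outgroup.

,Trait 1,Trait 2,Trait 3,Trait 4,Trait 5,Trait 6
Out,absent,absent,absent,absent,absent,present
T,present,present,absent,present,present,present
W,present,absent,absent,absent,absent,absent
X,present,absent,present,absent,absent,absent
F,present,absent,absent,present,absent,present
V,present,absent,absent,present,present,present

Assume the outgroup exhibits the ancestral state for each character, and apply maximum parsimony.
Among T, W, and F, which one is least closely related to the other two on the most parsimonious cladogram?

Character polarity is set by the outgroup: the derived state is whichever differs from the outgroup's state, so for Trait 6 the derived state is 'absent', and for the remaining characters it is 'present'.
All ingroup taxa share the derived state 'present' for Trait 1; it defines the ingroup but does not resolve relationships within it.
Trait 2: derived state 'present' in T only — an autapomorphy, so it tells us nothing about relationships among taxa.
Trait 3: derived state 'present' in X only — an autapomorphy, so it tells us nothing about relationships among taxa.
Only F, T, and V show the derived state 'present' for Trait 4, supporting them as a clade.
Trait 5 (derived state 'present') is shared by T and V — a synapomorphy uniting that clade.
Only W and X show the derived state 'absent' for Trait 6, supporting them as a clade.
Most parsimonious ingroup topology: (((T,V),F),(W,X)).
T and F share a more recent common ancestor with each other than either does with W, so W is the least closely related of the three.

W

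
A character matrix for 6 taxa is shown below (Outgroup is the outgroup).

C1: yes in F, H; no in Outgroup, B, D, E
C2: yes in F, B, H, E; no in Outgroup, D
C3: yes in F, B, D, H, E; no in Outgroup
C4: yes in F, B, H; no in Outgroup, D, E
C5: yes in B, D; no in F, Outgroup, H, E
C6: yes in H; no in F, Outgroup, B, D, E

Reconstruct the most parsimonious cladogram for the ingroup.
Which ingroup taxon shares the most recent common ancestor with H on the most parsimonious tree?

The outgroup has state 'no' for every character, so 'yes' is the derived state throughout.
C1 (derived state 'yes') is shared by F and H — a synapomorphy uniting that clade.
C2: derived state 'yes' in B, E, F, and H only — synapomorphy for {B, E, F, H}.
C3 (derived state 'yes') is shared by all ingroup taxa — unites the whole ingroup.
C4: derived state 'yes' in B, F, and H only — synapomorphy for {B, F, H}.
C5 groups B and D, which is incompatible with the clades supported by the remaining characters; treating it as convergent (homoplasy) costs fewer steps than any alternative tree.
C6: derived state 'yes' in H only — an autapomorphy, so it tells us nothing about relationships among taxa.
Most parsimonious ingroup topology: (((B,(F,H)),E),D).
H and F form a cherry on this tree, so they are sister taxa.

F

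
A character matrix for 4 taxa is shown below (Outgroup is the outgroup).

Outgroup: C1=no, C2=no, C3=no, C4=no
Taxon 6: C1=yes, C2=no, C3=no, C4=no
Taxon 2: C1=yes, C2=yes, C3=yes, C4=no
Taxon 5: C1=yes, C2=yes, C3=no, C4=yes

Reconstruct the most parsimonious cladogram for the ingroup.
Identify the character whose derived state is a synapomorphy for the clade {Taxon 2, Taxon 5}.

The outgroup has state 'no' for every character, so 'yes' is the derived state throughout.
C1 (derived state 'yes') is shared by all ingroup taxa — unites the whole ingroup.
Only Taxon 2 and Taxon 5 show the derived state 'yes' for C2, supporting them as a clade.
C3 (derived state 'yes') is unique to Taxon 2 (autapomorphy; uninformative for grouping).
C4: derived state 'yes' in Taxon 5 only — an autapomorphy, so it tells us nothing about relationships among taxa.
Most parsimonious ingroup topology: (Taxon 6,(Taxon 2,Taxon 5)).
The clade {Taxon 2, Taxon 5} is supported by C2: its derived state 'yes' occurs in exactly those taxa and in no other taxon (including the outgroup).

C2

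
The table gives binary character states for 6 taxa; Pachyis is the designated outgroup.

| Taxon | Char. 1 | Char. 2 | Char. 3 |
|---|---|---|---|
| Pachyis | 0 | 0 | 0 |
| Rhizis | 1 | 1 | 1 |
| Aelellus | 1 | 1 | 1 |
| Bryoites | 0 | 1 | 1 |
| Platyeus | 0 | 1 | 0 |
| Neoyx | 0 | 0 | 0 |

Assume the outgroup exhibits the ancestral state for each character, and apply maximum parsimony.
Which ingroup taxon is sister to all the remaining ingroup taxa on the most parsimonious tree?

Neoyx

The outgroup has state '0' for every character, so '1' is the derived state throughout.
Char. 1: derived state '1' in Aelellus and Rhizis only — synapomorphy for {Aelellus, Rhizis}.
Char. 2: derived state '1' in Aelellus, Bryoites, Platyeus, and Rhizis only — synapomorphy for {Aelellus, Bryoites, Platyeus, Rhizis}.
Only Aelellus, Bryoites, and Rhizis show the derived state '1' for Char. 3, supporting them as a clade.
Most parsimonious ingroup topology: ((((Rhizis,Aelellus),Bryoites),Platyeus),Neoyx).
Neoyx is sister to the clade containing all other ingroup taxa, so it is the earliest-diverging (most basal) ingroup lineage.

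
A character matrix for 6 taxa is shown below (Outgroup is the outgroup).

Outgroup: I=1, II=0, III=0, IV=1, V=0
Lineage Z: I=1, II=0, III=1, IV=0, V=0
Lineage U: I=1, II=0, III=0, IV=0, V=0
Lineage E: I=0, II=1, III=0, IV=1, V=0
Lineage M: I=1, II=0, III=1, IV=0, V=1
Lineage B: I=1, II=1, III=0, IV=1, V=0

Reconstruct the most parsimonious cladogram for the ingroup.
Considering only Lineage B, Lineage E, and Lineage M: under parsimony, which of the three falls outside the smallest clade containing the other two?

Lineage M

Character polarity is set by the outgroup: the derived state is whichever differs from the outgroup's state, so for I, IV the derived state is '0', and for the remaining characters it is '1'.
I: derived state '0' in Lineage E only — an autapomorphy, so it tells us nothing about relationships among taxa.
Only Lineage B and Lineage E show the derived state '1' for II, supporting them as a clade.
III: derived state '1' in Lineage M and Lineage Z only — synapomorphy for {Lineage M, Lineage Z}.
IV (derived state '0') is shared by Lineage M, Lineage U, and Lineage Z — a synapomorphy uniting that clade.
V: derived state '1' in Lineage M only — an autapomorphy, so it tells us nothing about relationships among taxa.
Most parsimonious ingroup topology: (((Lineage Z,Lineage M),Lineage U),(Lineage E,Lineage B)).
Lineage E and Lineage B share a more recent common ancestor with each other than either does with Lineage M, so Lineage M is the least closely related of the three.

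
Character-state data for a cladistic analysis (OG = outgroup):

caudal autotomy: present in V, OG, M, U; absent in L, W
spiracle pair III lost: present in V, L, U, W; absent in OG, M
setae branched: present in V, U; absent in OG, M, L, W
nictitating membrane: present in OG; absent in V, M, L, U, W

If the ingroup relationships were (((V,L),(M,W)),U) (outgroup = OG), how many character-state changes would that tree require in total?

7

Map each character onto (((V,L),(M,W)),U) (rooted by OG) and count the minimum state changes it requires (Fitch parsimony):
caudal autotomy: 2; spiracle pair III lost: 2; setae branched: 2; nictitating membrane: 1.
Total tree length = 7.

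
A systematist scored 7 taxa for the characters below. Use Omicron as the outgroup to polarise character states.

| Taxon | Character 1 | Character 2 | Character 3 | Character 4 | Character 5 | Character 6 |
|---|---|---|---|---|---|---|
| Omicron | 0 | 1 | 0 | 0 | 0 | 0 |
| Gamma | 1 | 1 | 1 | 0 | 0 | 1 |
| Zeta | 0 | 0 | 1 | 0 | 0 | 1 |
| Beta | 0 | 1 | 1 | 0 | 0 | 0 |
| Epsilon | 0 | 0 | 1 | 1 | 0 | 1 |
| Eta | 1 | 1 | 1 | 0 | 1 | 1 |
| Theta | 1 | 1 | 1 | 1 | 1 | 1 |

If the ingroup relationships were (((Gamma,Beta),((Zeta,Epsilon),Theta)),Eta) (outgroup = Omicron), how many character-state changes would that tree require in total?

11

Map each character onto (((Gamma,Beta),((Zeta,Epsilon),Theta)),Eta) (rooted by Omicron) and count the minimum state changes it requires (Fitch parsimony):
Character 1: 3; Character 2: 1; Character 3: 1; Character 4: 2; Character 5: 2; Character 6: 2.
Total tree length = 11.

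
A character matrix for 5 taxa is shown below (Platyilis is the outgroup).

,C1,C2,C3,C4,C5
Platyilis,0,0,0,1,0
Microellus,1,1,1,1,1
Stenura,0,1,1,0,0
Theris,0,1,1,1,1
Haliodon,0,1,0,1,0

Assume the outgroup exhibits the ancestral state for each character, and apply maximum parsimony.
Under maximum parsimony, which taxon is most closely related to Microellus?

Character polarity is set by the outgroup: the derived state is whichever differs from the outgroup's state, so for C4 the derived state is '0', and for the remaining characters it is '1'.
C1 (derived state '1') is unique to Microellus (autapomorphy; uninformative for grouping).
All ingroup taxa share the derived state '1' for C2; it defines the ingroup but does not resolve relationships within it.
C3: derived state '1' in Microellus, Stenura, and Theris only — synapomorphy for {Microellus, Stenura, Theris}.
C4: derived state '0' in Stenura only — an autapomorphy, so it tells us nothing about relationships among taxa.
C5: derived state '1' in Microellus and Theris only — synapomorphy for {Microellus, Theris}.
Most parsimonious ingroup topology: (((Microellus,Theris),Stenura),Haliodon).
Microellus and Theris form a cherry on this tree, so they are sister taxa.

Theris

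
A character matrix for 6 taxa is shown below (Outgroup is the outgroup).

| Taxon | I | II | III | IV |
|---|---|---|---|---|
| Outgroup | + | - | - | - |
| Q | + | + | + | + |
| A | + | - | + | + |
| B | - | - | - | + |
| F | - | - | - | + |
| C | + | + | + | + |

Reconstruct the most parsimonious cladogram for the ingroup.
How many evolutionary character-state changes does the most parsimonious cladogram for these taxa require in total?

Character polarity is set by the outgroup: the derived state is whichever differs from the outgroup's state, so for I the derived state is '-', and for the remaining characters it is '+'.
Only B and F show the derived state '-' for I, supporting them as a clade.
II: derived state '+' in C and Q only — synapomorphy for {C, Q}.
III: derived state '+' in A, C, and Q only — synapomorphy for {A, C, Q}.
IV (derived state '+') is shared by all ingroup taxa — unites the whole ingroup.
Most parsimonious ingroup topology: (((Q,C),A),(B,F)).
Changes per character on this tree: I: 1; II: 1; III: 1; IV: 1.
Total = 4.

4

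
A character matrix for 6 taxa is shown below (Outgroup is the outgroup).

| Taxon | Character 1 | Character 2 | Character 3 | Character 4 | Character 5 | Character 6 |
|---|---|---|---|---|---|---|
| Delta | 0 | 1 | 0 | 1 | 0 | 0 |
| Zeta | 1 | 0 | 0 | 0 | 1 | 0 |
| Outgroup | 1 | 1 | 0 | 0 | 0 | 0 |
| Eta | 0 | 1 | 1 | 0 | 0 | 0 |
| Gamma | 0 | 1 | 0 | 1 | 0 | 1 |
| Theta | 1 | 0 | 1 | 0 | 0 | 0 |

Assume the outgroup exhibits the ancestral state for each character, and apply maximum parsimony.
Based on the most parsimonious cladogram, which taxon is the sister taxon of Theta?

Character polarity is set by the outgroup: the derived state is whichever differs from the outgroup's state, so for Character 1, Character 2 the derived state is '0', and for the remaining characters it is '1'.
Character 1 (derived state '0') is shared by Delta, Eta, and Gamma — a synapomorphy uniting that clade.
Only Theta and Zeta show the derived state '0' for Character 2, supporting them as a clade.
Character 3 (state '1') occurs in Eta and Theta but conflicts with the nesting implied by the other characters — most parsimoniously interpreted as homoplasy.
Character 4: derived state '1' in Delta and Gamma only — synapomorphy for {Delta, Gamma}.
Character 5 (derived state '1') is unique to Zeta (autapomorphy; uninformative for grouping).
Character 6 (derived state '1') is unique to Gamma (autapomorphy; uninformative for grouping).
Most parsimonious ingroup topology: (((Delta,Gamma),Eta),(Theta,Zeta)).
Theta and Zeta form a cherry on this tree, so they are sister taxa.

Zeta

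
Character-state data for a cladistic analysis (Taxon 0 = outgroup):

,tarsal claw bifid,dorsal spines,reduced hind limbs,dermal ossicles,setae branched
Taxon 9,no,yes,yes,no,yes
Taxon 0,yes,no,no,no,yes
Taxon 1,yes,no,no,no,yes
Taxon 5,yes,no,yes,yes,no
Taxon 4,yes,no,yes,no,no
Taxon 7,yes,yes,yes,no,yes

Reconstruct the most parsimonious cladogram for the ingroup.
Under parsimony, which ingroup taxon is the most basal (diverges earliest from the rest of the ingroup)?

Character polarity is set by the outgroup: the derived state is whichever differs from the outgroup's state, so for tarsal claw bifid, setae branched the derived state is 'no', and for the remaining characters it is 'yes'.
tarsal claw bifid (derived state 'no') is unique to Taxon 9 (autapomorphy; uninformative for grouping).
dorsal spines (derived state 'yes') is shared by Taxon 7 and Taxon 9 — a synapomorphy uniting that clade.
Only Taxon 4, Taxon 5, Taxon 7, and Taxon 9 show the derived state 'yes' for reduced hind limbs, supporting them as a clade.
dermal ossicles (derived state 'yes') is unique to Taxon 5 (autapomorphy; uninformative for grouping).
setae branched (derived state 'no') is shared by Taxon 4 and Taxon 5 — a synapomorphy uniting that clade.
Most parsimonious ingroup topology: (((Taxon 9,Taxon 7),(Taxon 5,Taxon 4)),Taxon 1).
Taxon 1 is sister to the clade containing all other ingroup taxa, so it is the earliest-diverging (most basal) ingroup lineage.

Taxon 1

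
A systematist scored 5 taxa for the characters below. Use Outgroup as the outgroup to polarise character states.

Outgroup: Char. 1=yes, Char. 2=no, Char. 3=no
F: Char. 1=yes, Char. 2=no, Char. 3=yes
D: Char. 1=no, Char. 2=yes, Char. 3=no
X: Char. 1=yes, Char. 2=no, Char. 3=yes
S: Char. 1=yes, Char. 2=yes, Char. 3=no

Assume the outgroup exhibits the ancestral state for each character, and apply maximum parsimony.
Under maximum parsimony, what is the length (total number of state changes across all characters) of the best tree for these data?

Character polarity is set by the outgroup: the derived state is whichever differs from the outgroup's state, so for Char. 1 the derived state is 'no', and for the remaining characters it is 'yes'.
Char. 1 (derived state 'no') is unique to D (autapomorphy; uninformative for grouping).
Char. 2: derived state 'yes' in D and S only — synapomorphy for {D, S}.
Only F and X show the derived state 'yes' for Char. 3, supporting them as a clade.
Most parsimonious ingroup topology: ((D,S),(F,X)).
Changes per character on this tree: Char. 1: 1; Char. 2: 1; Char. 3: 1.
Total = 3.

3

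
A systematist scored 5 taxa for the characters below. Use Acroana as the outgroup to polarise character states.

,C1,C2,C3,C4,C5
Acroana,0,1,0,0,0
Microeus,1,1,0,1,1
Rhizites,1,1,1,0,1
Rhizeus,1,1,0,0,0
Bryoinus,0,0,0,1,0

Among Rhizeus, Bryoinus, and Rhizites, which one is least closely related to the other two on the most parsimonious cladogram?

Bryoinus

Character polarity is set by the outgroup: the derived state is whichever differs from the outgroup's state, so for C2 the derived state is '0', and for the remaining characters it is '1'.
C1 (derived state '1') is shared by Microeus, Rhizeus, and Rhizites — a synapomorphy uniting that clade.
C2 (derived state '0') is unique to Bryoinus (autapomorphy; uninformative for grouping).
C3: derived state '1' in Rhizites only — an autapomorphy, so it tells us nothing about relationships among taxa.
C4 (state '1') occurs in Bryoinus and Microeus but conflicts with the nesting implied by the other characters — most parsimoniously interpreted as homoplasy.
Only Microeus and Rhizites show the derived state '1' for C5, supporting them as a clade.
Most parsimonious ingroup topology: (((Microeus,Rhizites),Rhizeus),Bryoinus).
Rhizeus and Rhizites share a more recent common ancestor with each other than either does with Bryoinus, so Bryoinus is the least closely related of the three.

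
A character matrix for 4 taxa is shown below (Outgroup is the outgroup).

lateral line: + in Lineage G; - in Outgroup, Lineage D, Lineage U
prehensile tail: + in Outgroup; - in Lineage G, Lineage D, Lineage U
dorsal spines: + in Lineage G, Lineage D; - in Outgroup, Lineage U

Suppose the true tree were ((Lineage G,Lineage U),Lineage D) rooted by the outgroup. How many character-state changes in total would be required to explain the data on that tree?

Map each character onto ((Lineage G,Lineage U),Lineage D) (rooted by Outgroup) and count the minimum state changes it requires (Fitch parsimony):
lateral line: 1; prehensile tail: 1; dorsal spines: 2.
Total tree length = 4.

4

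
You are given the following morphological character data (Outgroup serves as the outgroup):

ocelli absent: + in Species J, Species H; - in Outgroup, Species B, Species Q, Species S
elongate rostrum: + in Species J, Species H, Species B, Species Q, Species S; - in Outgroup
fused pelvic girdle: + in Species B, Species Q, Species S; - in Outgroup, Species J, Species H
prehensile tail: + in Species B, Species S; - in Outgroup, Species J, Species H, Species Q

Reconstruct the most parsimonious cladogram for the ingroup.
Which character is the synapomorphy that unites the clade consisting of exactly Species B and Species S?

prehensile tail

The outgroup has state '-' for every character, so '+' is the derived state throughout.
Only Species H and Species J show the derived state '+' for ocelli absent, supporting them as a clade.
elongate rostrum (derived state '+') is shared by all ingroup taxa — unites the whole ingroup.
fused pelvic girdle (derived state '+') is shared by Species B, Species Q, and Species S — a synapomorphy uniting that clade.
prehensile tail (derived state '+') is shared by Species B and Species S — a synapomorphy uniting that clade.
Most parsimonious ingroup topology: ((Species J,Species H),((Species B,Species S),Species Q)).
The clade {Species B, Species S} is supported by prehensile tail: its derived state '+' occurs in exactly those taxa and in no other taxon (including the outgroup).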